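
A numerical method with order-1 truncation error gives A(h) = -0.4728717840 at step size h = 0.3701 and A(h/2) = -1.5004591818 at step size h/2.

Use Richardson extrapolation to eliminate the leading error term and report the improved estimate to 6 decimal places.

-2.528047

The method has order 1: 2^1 = 2.
2*(-1.5004591818) = -3.0009183636; (-3.0009183636) − (-0.4728717840) = -2.5280465796
Denominator 2 − 1 = 1.
(-2.5280465796) ÷ 1 = -2.5280465796
Gap between inputs: 1.028e+00; correction applied: −1.0275873978.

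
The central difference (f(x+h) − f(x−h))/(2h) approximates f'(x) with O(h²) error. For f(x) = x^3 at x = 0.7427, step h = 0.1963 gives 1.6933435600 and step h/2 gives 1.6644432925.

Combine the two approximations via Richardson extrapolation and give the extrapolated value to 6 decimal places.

1.654810

Error is O(h^2); halving h shrinks it by 2^2 = 4.
A(h/2) − A(h) = 1.6644432925 − 1.6933435600 = -0.0289002675
Divide by 2^2 − 1 = 3: (-0.0289002675)/3 = -0.0096334225
R = A(h/2) + (A(h/2) − A(h))/3 = 1.6644432925 − 0.0096334225 = 1.6548098700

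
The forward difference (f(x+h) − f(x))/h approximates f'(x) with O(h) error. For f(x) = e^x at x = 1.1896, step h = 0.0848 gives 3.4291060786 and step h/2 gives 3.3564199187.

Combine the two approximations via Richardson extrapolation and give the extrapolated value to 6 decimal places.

3.283734

Error is O(h^1); halving h shrinks it by 2^1 = 2.
2 × 3.3564199187 = 6.7128398374; subtract 3.4291060786 → 3.2837337588
R = 3.2837337588/1 = 3.2837337588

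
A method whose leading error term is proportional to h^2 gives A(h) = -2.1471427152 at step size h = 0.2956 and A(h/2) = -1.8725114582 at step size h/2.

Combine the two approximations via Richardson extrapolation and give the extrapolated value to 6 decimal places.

The method has order 2: 2^2 = 4.
4 × (-1.8725114582) − (-2.1471427152) = -5.3429031176
Divide by 2^2 − 1 = 3.
R = (-5.3429031176)/3 = -1.7809677059

-1.780968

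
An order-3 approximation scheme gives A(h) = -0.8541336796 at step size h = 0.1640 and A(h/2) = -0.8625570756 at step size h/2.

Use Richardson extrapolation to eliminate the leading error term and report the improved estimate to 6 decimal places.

r = 3: numerator weight 8, denominator 7.
2^3*A(h/2) = -6.9004566048; minus A(h) gives -6.0463229252.
Divide by 2^3 − 1 = 7.
(8*(-0.8625570756) − (-0.8541336796))/(8 − 1) = -0.8637604179
Gap between inputs: 8.423e-03; correction applied: −0.0012033423.

-0.863760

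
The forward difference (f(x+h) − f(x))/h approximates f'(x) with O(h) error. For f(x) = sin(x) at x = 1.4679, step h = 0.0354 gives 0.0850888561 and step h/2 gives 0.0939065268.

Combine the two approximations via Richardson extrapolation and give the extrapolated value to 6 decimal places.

The method has order 1: 2^1 = 2.
2^1*A(h/2) = 0.1878130536; minus A(h) gives 0.1027241975.
R = 0.1027241975/1 = 0.1027241975
Gap between inputs: 8.818e-03; correction applied: +0.0088176707.

0.102724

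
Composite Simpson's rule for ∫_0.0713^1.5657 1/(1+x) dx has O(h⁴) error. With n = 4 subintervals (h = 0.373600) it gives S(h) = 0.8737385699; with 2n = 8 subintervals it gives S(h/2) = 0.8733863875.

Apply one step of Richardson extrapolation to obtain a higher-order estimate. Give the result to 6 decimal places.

0.873363

With r = 4 the leading error scales as h^4, so the weight is 2^4 = 16.
2^4*A(h/2) = 13.9741822000; minus A(h) gives 13.1004436301.
R = 13.1004436301/15 = 0.8733629087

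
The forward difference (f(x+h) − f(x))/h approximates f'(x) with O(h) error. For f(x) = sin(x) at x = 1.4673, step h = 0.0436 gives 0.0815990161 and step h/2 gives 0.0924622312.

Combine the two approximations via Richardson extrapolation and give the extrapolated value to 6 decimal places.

0.103325

The method has order 1: 2^1 = 2.
A(h/2) − A(h) = 0.0924622312 − 0.0815990161 = 0.0108632151
Divide by 2^1 − 1 = 1: 0.0108632151/1 = 0.0108632151
R = 0.0924622312 + 0.0108632151 = 0.1033254463
Gap between inputs: 1.086e-02; correction applied: +0.0108632151.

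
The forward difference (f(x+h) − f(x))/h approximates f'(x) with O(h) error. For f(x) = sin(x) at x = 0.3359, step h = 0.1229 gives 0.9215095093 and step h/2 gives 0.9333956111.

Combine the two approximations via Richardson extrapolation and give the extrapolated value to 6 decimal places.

Error is O(h^1); halving h shrinks it by 2^1 = 2.
Numerator 2×A(h/2) − A(h) = 2×0.9333956111 − 0.9215095093 = 0.9452817129
Divide by 2^1 − 1 = 1.
Extrapolated: 0.9452817129 / 1 = 0.9452817129
Shift from A(h/2): +0.0118861018.

0.945282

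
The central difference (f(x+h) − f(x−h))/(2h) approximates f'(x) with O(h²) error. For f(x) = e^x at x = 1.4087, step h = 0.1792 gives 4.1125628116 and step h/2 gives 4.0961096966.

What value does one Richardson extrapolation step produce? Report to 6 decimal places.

Order 2 gives 2^r = 4 and 2^r − 1 = 3.
2^2×A(h/2) = 16.3844387864; minus A(h) gives 12.2718759748.
Extrapolated: 12.2718759748 / 3 = 4.0906253249

4.090625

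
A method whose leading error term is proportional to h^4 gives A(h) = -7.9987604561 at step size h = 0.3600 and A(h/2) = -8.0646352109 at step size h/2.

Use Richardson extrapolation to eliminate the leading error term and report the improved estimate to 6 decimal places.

-8.069027

r = 4: numerator weight 16, denominator 15.
16·(-8.0646352109) = -129.0341633744; subtract (-7.9987604561) → -121.0354029183
(16·(-8.0646352109) − (-7.9987604561))/(16 − 1) = -8.0690268612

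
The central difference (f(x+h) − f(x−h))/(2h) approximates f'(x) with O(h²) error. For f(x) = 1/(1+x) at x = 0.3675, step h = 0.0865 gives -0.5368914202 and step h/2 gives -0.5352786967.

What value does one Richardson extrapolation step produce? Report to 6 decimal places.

-0.534741

Leading term ∝ h^2; use weight 4 = 2^2.
4*(-0.5352786967) = -2.1411147868; (-2.1411147868) − (-0.5368914202) = -1.6042233666
R = (-1.6042233666)/3 = -0.5347411222
Shift from A(h/2): +0.0005375745.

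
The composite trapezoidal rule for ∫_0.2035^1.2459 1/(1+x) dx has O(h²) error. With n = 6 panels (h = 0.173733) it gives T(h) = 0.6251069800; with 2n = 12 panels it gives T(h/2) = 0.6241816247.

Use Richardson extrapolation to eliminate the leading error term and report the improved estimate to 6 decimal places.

0.623873

Error is O(h^2); halving h shrinks it by 2^2 = 4.
4×0.6241816247 = 2.4967264988; 2.4967264988 − 0.6251069800 = 1.8716195188
Denominator 4 − 1 = 3.
R = 1.8716195188/3 = 0.6238731729
Shift from A(h/2): −0.0003084518.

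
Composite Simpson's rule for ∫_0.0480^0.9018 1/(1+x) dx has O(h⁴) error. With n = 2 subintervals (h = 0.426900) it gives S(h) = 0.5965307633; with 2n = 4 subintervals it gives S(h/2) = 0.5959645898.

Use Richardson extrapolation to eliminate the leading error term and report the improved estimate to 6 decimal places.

r = 4, so 2^r = 16.
Numerator 16 × A(h/2) − A(h) = 16 × 0.5959645898 − 0.5965307633 = 8.9389026735
8.9389026735 ÷ 15 = 0.5959268449
Shift from A(h/2): −0.0000377449.

0.595927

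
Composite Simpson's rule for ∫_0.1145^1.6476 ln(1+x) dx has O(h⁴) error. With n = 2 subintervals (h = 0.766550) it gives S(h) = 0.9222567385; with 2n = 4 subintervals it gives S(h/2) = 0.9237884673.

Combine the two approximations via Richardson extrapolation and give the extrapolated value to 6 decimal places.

Leading term ∝ h^4; use weight 16 = 2^4.
16 × 0.9237884673 = 14.7806154768; 14.7806154768 − 0.9222567385 = 13.8583587383
(16 × 0.9237884673 − 0.9222567385)/(16 − 1) = 0.9238905826
Correction |R − A(h/2)| = 1.021e-04; gap |A(h/2) − A(h)| = 1.532e-03.

0.923891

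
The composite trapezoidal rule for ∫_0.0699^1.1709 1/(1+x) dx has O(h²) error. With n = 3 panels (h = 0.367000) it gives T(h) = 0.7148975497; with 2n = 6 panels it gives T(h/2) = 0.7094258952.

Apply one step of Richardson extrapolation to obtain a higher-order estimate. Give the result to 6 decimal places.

0.707602

Leading term ∝ h^2; use weight 4 = 2^2.
Top: 4(0.7094258952) − (0.7148975497) = 2.1228060311
R = 2.1228060311/3 = 0.7076020104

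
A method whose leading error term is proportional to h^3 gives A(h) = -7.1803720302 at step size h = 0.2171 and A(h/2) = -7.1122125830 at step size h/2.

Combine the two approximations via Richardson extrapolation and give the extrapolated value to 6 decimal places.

Leading term ∝ h^3; use weight 8 = 2^3.
A(h/2) − A(h) = -7.1122125830 − (-7.1803720302) = 0.0681594472
Correction (A(h/2) − A(h))/(8 − 1) = 0.0681594472/7 = 0.0097370639
R = -7.1122125830 + 0.0097370639 = -7.1024755191

-7.102476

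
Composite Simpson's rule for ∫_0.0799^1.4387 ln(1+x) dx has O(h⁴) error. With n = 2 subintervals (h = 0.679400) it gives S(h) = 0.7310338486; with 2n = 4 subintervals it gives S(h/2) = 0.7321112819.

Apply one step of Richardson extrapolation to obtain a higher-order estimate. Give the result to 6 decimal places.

Order 4 gives 2^r = 16 and 2^r − 1 = 15.
2^4×A(h/2) = 11.7137805104; minus A(h) gives 10.9827466618.
Divide by 2^4 − 1 = 15.
Extrapolated: 10.9827466618 / 15 = 0.7321831108

0.732183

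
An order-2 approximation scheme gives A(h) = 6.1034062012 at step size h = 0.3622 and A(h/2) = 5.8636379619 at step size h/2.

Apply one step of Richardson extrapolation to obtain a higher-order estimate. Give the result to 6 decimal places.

Leading term ∝ h^2; use weight 4 = 2^2.
4 × 5.8636379619 = 23.4545518476; subtract 6.1034062012 → 17.3511456464
Extrapolated: 17.3511456464 / 3 = 5.7837152155
Gap between inputs: 2.398e-01; correction applied: −0.0799227464.

5.783715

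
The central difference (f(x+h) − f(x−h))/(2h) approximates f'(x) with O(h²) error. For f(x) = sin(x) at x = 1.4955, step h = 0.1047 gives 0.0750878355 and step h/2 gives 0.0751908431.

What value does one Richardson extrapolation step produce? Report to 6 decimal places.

0.075225

Error is O(h^2); halving h shrinks it by 2^2 = 4.
4×0.0751908431 = 0.3007633724; 0.3007633724 − 0.0750878355 = 0.2256755369
R = 0.2256755369/3 = 0.0752251790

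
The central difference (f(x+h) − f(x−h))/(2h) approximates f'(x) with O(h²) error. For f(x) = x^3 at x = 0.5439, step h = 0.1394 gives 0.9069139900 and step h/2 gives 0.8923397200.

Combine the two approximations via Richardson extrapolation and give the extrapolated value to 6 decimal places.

r = 2: numerator weight 4, denominator 3.
Difference of the inputs: 0.8923397200 − 0.9069139900 = -0.0145742700
Correction (A(h/2) − A(h))/(4 − 1) = (-0.0145742700)/3 = -0.0048580900
R = A(h/2) + (A(h/2) − A(h))/3 = 0.8923397200 − 0.0048580900 = 0.8874816300

0.887482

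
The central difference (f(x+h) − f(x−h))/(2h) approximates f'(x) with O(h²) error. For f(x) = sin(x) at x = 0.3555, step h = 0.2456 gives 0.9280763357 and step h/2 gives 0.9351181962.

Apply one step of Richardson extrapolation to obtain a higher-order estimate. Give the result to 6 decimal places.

0.937465

r = 2: numerator weight 4, denominator 3.
Numerator 4 × A(h/2) − A(h) = 4 × 0.9351181962 − 0.9280763357 = 2.8123964491
Divide by 2^2 − 1 = 3.
Extrapolated: 2.8123964491 / 3 = 0.9374654830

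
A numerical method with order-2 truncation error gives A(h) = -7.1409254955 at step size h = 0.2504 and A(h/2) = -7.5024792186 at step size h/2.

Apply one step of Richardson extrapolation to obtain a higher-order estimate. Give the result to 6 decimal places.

-7.622997

With r = 2 the leading error scales as h^2, so the weight is 2^2 = 4.
4 × (-7.5024792186) = -30.0099168744; (-30.0099168744) − (-7.1409254955) = -22.8689913789
Extrapolated: (-22.8689913789) / 3 = -7.6229971263
Shift from A(h/2): −0.1205179077.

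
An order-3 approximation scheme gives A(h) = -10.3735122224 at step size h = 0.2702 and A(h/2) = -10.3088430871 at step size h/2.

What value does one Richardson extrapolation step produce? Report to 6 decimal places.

Order 3 gives 2^r = 8 and 2^r − 1 = 7.
2^3 × A(h/2) = -82.4707446968; minus A(h) gives -72.0972324744.
Denominator 8 − 1 = 7.
R = (-72.0972324744)/7 = -10.2996046392

-10.299605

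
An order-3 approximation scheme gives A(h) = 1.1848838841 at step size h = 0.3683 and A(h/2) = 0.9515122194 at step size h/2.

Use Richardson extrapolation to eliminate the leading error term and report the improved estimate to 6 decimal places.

0.918173

Error is O(h^3); halving h shrinks it by 2^3 = 8.
Weighted: 7.6120977552 − 1.1848838841 = 6.4272138711
Extrapolated: 6.4272138711 / 7 = 0.9181734102
Gap between inputs: 2.334e-01; correction applied: −0.0333388092.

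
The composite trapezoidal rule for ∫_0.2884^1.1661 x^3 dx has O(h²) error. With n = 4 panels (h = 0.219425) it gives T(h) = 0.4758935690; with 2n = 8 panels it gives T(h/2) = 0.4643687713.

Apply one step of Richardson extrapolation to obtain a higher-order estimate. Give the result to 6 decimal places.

Order 2 gives 2^r = 4 and 2^r − 1 = 3.
Top: 4(0.4643687713) − (0.4758935690) = 1.3815815162
Divide by 2^2 − 1 = 3.
R = 1.3815815162/3 = 0.4605271721
Correction |R − A(h/2)| = 3.842e-03; gap |A(h/2) − A(h)| = 1.152e-02.

0.460527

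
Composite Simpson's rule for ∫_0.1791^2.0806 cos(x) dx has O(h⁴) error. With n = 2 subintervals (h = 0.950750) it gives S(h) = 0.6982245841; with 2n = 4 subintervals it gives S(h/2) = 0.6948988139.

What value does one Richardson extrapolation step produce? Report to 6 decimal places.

0.694677

r = 4: numerator weight 16, denominator 15.
16 × 0.6948988139 = 11.1183810224; subtract 0.6982245841 → 10.4201564383
Divide by 2^4 − 1 = 15.
Result: 0.6946770959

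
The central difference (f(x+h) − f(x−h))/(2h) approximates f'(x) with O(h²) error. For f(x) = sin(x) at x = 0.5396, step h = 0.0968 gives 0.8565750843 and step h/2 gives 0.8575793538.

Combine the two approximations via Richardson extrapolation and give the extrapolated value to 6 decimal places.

With r = 2 the leading error scales as h^2, so the weight is 2^2 = 4.
Numerator 4 × A(h/2) − A(h) = 4 × 0.8575793538 − 0.8565750843 = 2.5737423309
(4 × 0.8575793538 − 0.8565750843)/(4 − 1) = 0.8579141103
Gap between inputs: 1.004e-03; correction applied: +0.0003347565.

0.857914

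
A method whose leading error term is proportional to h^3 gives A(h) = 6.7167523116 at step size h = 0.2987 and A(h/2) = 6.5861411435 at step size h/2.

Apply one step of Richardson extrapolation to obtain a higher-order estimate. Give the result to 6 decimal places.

Order 3 gives 2^r = 8 and 2^r − 1 = 7.
Difference of the inputs: 6.5861411435 − 6.7167523116 = -0.1306111681
Correction (A(h/2) − A(h))/(8 − 1) = (-0.1306111681)/7 = -0.0186587383
R = 6.5861411435 − 0.0186587383 = 6.5674824052

6.567482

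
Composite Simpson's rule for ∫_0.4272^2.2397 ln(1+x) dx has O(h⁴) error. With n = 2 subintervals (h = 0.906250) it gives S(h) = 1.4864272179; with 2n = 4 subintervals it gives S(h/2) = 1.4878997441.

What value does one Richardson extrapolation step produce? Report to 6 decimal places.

Method order is 4; weight 2^4 = 16.
A(h/2) − A(h) = 1.4878997441 − 1.4864272179 = 0.0014725262
Divide by 2^4 − 1 = 15: 0.0014725262/15 = 0.0000981684
R = 1.4878997441 + 0.0000981684 = 1.4879979125
Correction |R − A(h/2)| = 9.817e-05; gap |A(h/2) − A(h)| = 1.473e-03.

1.487998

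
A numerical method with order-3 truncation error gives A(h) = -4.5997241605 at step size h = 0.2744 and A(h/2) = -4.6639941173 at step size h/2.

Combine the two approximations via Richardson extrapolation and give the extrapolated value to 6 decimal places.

-4.673176

Error is O(h^3); halving h shrinks it by 2^3 = 8.
Weighted: (-37.3119529384) − (-4.5997241605) = -32.7122287779
Extrapolated: (-32.7122287779) / 7 = -4.6731755397
Shift from A(h/2): −0.0091814224.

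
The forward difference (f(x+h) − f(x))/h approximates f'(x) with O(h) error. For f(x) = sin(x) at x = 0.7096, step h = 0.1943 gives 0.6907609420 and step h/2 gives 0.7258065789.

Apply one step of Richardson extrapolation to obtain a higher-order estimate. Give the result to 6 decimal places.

r = 1: numerator weight 2, denominator 1.
A(h/2) − A(h) = 0.7258065789 − 0.6907609420 = 0.0350456369
Divide by 2^1 − 1 = 1: 0.0350456369/1 = 0.0350456369
R = 0.7258065789 + 0.0350456369 = 0.7608522158
Correction |R − A(h/2)| = 3.505e-02; gap |A(h/2) − A(h)| = 3.505e-02.

0.760852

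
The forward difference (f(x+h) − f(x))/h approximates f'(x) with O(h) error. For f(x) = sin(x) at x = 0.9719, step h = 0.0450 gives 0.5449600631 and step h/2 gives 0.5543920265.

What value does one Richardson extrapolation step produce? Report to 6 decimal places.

0.563824

Leading term ∝ h^1; use weight 2 = 2^1.
2×0.5543920265 = 1.1087840530; 1.1087840530 − 0.5449600631 = 0.5638239899
Denominator 2 − 1 = 1.
R = 0.5638239899/1 = 0.5638239899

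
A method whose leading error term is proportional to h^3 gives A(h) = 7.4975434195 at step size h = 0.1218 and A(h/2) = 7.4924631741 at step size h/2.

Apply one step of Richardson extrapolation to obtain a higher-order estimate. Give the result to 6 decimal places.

Order 3 gives 2^r = 8 and 2^r − 1 = 7.
Numerator 8×A(h/2) − A(h) = 8×7.4924631741 − 7.4975434195 = 52.4421619733
R = 52.4421619733/7 = 7.4917374248
Gap between inputs: 5.080e-03; correction applied: −0.0007257493.

7.491737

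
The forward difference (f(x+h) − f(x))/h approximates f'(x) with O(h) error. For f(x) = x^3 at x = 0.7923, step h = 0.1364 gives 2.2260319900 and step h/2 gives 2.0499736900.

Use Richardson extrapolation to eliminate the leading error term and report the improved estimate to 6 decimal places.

Method order is 1; weight 2^1 = 2.
2·2.0499736900 − 2.2260319900 = 1.8739153900
(2·2.0499736900 − 2.2260319900)/(2 − 1) = 1.8739153900
Shift from A(h/2): −0.1760583000.

1.873915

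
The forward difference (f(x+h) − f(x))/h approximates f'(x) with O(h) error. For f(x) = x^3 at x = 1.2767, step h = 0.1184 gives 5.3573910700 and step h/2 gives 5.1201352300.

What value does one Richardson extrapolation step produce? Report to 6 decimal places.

Order 1 gives 2^r = 2 and 2^r − 1 = 1.
2*5.1201352300 = 10.2402704600; subtract 5.3573910700 → 4.8828793900
R = 4.8828793900/1 = 4.8828793900
Gap between inputs: 2.373e-01; correction applied: −0.2372558400.

4.882879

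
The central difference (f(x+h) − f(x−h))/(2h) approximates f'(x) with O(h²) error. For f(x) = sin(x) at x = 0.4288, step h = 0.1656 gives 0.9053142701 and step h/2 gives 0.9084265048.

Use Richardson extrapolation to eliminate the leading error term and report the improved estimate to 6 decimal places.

0.909464

Order 2 gives 2^r = 4 and 2^r − 1 = 3.
4 × 0.9084265048 = 3.6337060192; subtract 0.9053142701 → 2.7283917491
R = 2.7283917491/3 = 0.9094639164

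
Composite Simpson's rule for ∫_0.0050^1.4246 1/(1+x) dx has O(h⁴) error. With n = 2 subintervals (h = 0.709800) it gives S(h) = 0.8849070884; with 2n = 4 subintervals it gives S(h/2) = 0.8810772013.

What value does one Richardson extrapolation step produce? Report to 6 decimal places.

0.880822

Error is O(h^4); halving h shrinks it by 2^4 = 16.
16·0.8810772013 − 0.8849070884 = 13.2123281324
Denominator 16 − 1 = 15.
13.2123281324 ÷ 15 = 0.8808218755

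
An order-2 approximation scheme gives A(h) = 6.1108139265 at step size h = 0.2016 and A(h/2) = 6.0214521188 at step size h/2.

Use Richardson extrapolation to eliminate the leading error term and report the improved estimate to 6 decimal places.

5.991665

Method order is 2; weight 2^2 = 4.
4*6.0214521188 = 24.0858084752; subtract 6.1108139265 → 17.9749945487
Divide by 2^2 − 1 = 3.
Extrapolated: 17.9749945487 / 3 = 5.9916648496
Gap between inputs: 8.936e-02; correction applied: −0.0297872692.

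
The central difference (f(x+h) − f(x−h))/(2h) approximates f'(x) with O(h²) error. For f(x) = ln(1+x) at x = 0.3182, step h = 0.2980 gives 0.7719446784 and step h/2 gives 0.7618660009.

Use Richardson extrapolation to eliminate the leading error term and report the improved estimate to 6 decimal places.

0.758506

With r = 2 the leading error scales as h^2, so the weight is 2^2 = 4.
Top: 4(0.7618660009) − (0.7719446784) = 2.2755193252
2.2755193252 ÷ 3 = 0.7585064417
Shift from A(h/2): −0.0033595592.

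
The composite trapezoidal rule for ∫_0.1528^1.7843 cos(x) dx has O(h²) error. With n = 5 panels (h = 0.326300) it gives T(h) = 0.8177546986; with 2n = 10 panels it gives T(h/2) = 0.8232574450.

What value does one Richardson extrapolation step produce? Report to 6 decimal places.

0.825092

The method has order 2: 2^2 = 4.
Top: 4(0.8232574450) − (0.8177546986) = 2.4752750814
Denominator 4 − 1 = 3.
Result: 0.8250916938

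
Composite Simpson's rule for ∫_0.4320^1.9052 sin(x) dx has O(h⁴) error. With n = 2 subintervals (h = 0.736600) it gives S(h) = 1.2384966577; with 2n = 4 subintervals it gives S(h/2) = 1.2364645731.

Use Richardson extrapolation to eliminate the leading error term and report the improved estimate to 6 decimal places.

With r = 4 the leading error scales as h^4, so the weight is 2^4 = 16.
Top: 16(1.2364645731) − (1.2384966577) = 18.5449365119
Divide by 2^4 − 1 = 15.
R = 18.5449365119/15 = 1.2363291008

1.236329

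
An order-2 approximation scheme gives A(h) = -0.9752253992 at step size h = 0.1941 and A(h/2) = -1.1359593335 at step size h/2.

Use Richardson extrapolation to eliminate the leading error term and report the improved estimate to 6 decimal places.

With r = 2 the leading error scales as h^2, so the weight is 2^2 = 4.
4 × (-1.1359593335) = -4.5438373340; subtract (-0.9752253992) → -3.5686119348
Extrapolated: (-3.5686119348) / 3 = -1.1895373116
Correction |R − A(h/2)| = 5.358e-02; gap |A(h/2) − A(h)| = 1.607e-01.

-1.189537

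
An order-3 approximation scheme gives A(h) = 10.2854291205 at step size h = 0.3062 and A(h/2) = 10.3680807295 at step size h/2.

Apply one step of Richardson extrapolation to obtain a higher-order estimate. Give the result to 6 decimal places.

10.379888

Method order is 3; weight 2^3 = 8.
8 × 10.3680807295 − 10.2854291205 = 72.6592167155
R = 72.6592167155/7 = 10.3798881022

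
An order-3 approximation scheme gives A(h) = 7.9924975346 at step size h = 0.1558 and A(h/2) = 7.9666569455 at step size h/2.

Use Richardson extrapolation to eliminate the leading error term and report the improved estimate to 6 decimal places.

7.962965

Order 3 gives 2^r = 8 and 2^r − 1 = 7.
Numerator 8·A(h/2) − A(h) = 8·7.9666569455 − 7.9924975346 = 55.7407580294
Denominator 8 − 1 = 7.
So the Richardson estimate is 7.9629654328.
Gap between inputs: 2.584e-02; correction applied: −0.0036915127.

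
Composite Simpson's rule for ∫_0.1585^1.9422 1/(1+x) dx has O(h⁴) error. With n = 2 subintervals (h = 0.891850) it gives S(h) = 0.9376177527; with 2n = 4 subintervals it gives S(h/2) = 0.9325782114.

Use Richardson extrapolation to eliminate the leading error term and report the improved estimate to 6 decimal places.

0.932242

r = 4, so 2^r = 16.
Top: 16(0.9325782114) − (0.9376177527) = 13.9836336297
(16·0.9325782114 − 0.9376177527)/(16 − 1) = 0.9322422420
Gap between inputs: 5.040e-03; correction applied: −0.0003359694.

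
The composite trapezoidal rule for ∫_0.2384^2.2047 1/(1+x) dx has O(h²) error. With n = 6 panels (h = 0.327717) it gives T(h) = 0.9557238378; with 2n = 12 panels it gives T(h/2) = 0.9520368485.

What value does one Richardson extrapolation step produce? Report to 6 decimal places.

0.950808

Leading term ∝ h^2; use weight 4 = 2^2.
Weighted: 3.8081473940 − 0.9557238378 = 2.8524235562
Extrapolated: 2.8524235562 / 3 = 0.9508078521
Correction |R − A(h/2)| = 1.229e-03; gap |A(h/2) − A(h)| = 3.687e-03.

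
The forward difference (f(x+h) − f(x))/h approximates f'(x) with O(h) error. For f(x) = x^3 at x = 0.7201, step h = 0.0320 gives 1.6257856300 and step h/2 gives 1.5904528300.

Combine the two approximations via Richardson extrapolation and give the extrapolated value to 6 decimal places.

1.555120

With r = 1 the leading error scales as h^1, so the weight is 2^1 = 2.
Difference of the inputs: 1.5904528300 − 1.6257856300 = -0.0353328000
Divide by 2^1 − 1 = 1: (-0.0353328000)/1 = -0.0353328000
R = A(h/2) + (A(h/2) − A(h))/1 = 1.5904528300 − 0.0353328000 = 1.5551200300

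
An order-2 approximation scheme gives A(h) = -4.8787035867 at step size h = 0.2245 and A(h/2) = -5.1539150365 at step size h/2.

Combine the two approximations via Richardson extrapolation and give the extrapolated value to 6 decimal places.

The method has order 2: 2^2 = 4.
Top: 4(-5.1539150365) − (-4.8787035867) = -15.7369565593
Divide by 2^2 − 1 = 3.
(4*(-5.1539150365) − (-4.8787035867))/(4 − 1) = -5.2456521864

-5.245652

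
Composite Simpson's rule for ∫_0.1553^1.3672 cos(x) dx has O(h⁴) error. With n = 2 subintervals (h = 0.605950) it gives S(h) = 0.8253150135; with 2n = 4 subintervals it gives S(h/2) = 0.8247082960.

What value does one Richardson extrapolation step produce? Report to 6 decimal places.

The method has order 4: 2^4 = 16.
16 × 0.8247082960 = 13.1953327360; 13.1953327360 − 0.8253150135 = 12.3700177225
Divide by 2^4 − 1 = 15.
12.3700177225 ÷ 15 = 0.8246678482

0.824668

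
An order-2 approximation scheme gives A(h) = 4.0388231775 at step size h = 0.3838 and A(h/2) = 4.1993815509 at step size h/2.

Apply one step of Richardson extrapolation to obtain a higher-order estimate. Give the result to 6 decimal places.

Error is O(h^2); halving h shrinks it by 2^2 = 4.
Difference of the inputs: 4.1993815509 − 4.0388231775 = 0.1605583734
Divide by 2^2 − 1 = 3: 0.1605583734/3 = 0.0535194578
R = 4.1993815509 + 0.0535194578 = 4.2529010087

4.252901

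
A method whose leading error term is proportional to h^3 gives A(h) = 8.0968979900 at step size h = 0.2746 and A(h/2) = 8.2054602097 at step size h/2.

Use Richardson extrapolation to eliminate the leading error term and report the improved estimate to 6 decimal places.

8.220969

The method has order 3: 2^3 = 8.
2^3×A(h/2) = 65.6436816776; minus A(h) gives 57.5467836876.
57.5467836876 ÷ 7 = 8.2209690982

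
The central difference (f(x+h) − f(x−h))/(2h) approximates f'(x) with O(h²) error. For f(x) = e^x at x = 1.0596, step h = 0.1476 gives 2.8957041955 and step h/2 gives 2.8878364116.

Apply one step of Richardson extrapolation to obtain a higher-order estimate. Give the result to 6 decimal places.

The method has order 2: 2^2 = 4.
Numerator 4*A(h/2) − A(h) = 4*2.8878364116 − 2.8957041955 = 8.6556414509
8.6556414509 ÷ 3 = 2.8852138170

2.885214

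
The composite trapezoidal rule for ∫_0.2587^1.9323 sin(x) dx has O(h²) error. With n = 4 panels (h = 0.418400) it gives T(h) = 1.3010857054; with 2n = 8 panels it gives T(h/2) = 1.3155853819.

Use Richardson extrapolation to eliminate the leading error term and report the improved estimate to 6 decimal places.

The method has order 2: 2^2 = 4.
2^2·A(h/2) = 5.2623415276; minus A(h) gives 3.9612558222.
Divide by 2^2 − 1 = 3.
Result: 1.3204186074
Shift from A(h/2): +0.0048332255.

1.320419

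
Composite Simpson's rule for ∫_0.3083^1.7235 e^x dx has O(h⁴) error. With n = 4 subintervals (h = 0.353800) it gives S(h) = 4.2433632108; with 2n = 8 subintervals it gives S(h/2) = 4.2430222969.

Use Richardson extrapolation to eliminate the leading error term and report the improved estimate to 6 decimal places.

With r = 4 the leading error scales as h^4, so the weight is 2^4 = 16.
Top: 16(4.2430222969) − (4.2433632108) = 63.6449935396
R = 63.6449935396/15 = 4.2429995693

4.243000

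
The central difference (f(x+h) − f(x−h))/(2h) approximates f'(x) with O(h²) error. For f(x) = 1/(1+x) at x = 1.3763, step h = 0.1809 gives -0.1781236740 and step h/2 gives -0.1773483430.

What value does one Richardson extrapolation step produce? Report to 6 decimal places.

With r = 2 the leading error scales as h^2, so the weight is 2^2 = 4.
4*(-0.1773483430) − (-0.1781236740) = -0.5312696980
Divide by 2^2 − 1 = 3.
So the Richardson estimate is -0.1770898993.
Shift from A(h/2): +0.0002584437.

-0.177090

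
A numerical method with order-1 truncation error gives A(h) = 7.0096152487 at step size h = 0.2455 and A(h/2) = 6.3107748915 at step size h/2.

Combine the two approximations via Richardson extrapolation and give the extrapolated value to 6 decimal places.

r = 1: numerator weight 2, denominator 1.
Weighted: 12.6215497830 − 7.0096152487 = 5.6119345343
Denominator 2 − 1 = 1.
Extrapolated: 5.6119345343 / 1 = 5.6119345343
Shift from A(h/2): −0.6988403572.

5.611935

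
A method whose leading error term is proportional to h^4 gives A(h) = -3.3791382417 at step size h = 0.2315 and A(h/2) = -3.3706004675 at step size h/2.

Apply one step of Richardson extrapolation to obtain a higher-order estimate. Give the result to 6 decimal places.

Leading term ∝ h^4; use weight 16 = 2^4.
16*(-3.3706004675) = -53.9296074800; (-53.9296074800) − (-3.3791382417) = -50.5504692383
(-50.5504692383) ÷ 15 = -3.3700312826
Correction |R − A(h/2)| = 5.692e-04; gap |A(h/2) − A(h)| = 8.538e-03.

-3.370031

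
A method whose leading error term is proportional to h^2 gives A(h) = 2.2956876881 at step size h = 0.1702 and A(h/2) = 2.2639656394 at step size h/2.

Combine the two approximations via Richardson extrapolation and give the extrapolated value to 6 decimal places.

2.253392

The method has order 2: 2^2 = 4.
4 × 2.2639656394 = 9.0558625576; 9.0558625576 − 2.2956876881 = 6.7601748695
Divide by 2^2 − 1 = 3.
6.7601748695 ÷ 3 = 2.2533916232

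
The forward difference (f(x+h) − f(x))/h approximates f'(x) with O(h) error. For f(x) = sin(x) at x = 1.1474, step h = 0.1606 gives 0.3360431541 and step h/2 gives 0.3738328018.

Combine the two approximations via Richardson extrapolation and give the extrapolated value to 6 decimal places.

0.411622

Error is O(h^1); halving h shrinks it by 2^1 = 2.
Numerator 2*A(h/2) − A(h) = 2*0.3738328018 − 0.3360431541 = 0.4116224495
R = 0.4116224495/1 = 0.4116224495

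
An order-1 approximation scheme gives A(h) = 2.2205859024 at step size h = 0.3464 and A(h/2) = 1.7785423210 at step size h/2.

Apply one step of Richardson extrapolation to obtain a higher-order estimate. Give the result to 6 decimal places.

1.336499

Order 1 gives 2^r = 2 and 2^r − 1 = 1.
Numerator 2×A(h/2) − A(h) = 2×1.7785423210 − 2.2205859024 = 1.3364987396
(2×1.7785423210 − 2.2205859024)/(2 − 1) = 1.3364987396
Gap between inputs: 4.420e-01; correction applied: −0.4420435814.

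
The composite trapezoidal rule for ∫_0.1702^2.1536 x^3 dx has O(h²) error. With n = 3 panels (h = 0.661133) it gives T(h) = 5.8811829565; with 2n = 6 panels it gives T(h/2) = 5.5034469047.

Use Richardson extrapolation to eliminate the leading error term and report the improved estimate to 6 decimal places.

Order 2 gives 2^r = 4 and 2^r − 1 = 3.
4*5.5034469047 − 5.8811829565 = 16.1326046623
(4*5.5034469047 − 5.8811829565)/(4 − 1) = 5.3775348874

5.377535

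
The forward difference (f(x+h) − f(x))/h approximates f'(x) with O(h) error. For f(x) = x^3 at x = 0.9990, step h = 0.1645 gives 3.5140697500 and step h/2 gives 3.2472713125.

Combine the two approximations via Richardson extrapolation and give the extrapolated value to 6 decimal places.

Error is O(h^1); halving h shrinks it by 2^1 = 2.
2^1 × A(h/2) = 6.4945426250; minus A(h) gives 2.9804728750.
Denominator 2 − 1 = 1.
(2 × 3.2472713125 − 3.5140697500)/(2 − 1) = 2.9804728750
Shift from A(h/2): −0.2667984375.

2.980473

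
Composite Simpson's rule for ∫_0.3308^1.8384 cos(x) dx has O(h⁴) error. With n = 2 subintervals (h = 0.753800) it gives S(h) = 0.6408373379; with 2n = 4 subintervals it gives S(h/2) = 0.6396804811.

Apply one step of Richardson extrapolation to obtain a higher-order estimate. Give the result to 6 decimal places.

Order 4 gives 2^r = 16 and 2^r − 1 = 15.
Weighted: 10.2348876976 − 0.6408373379 = 9.5940503597
Extrapolated: 9.5940503597 / 15 = 0.6396033573

0.639603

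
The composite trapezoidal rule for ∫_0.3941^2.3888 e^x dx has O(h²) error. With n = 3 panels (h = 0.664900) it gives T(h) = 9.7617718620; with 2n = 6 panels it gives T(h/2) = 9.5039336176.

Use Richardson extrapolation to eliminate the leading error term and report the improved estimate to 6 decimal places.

9.417988

With r = 2 the leading error scales as h^2, so the weight is 2^2 = 4.
Difference of the inputs: 9.5039336176 − 9.7617718620 = -0.2578382444
Divide by 2^2 − 1 = 3: (-0.2578382444)/3 = -0.0859460815
R = 9.5039336176 − 0.0859460815 = 9.4179875361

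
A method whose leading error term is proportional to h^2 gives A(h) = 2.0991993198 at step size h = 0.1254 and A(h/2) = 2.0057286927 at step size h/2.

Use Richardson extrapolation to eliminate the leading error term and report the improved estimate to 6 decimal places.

Leading term ∝ h^2; use weight 4 = 2^2.
4*2.0057286927 − 2.0991993198 = 5.9237154510
R = 5.9237154510/3 = 1.9745718170
Correction |R − A(h/2)| = 3.116e-02; gap |A(h/2) − A(h)| = 9.347e-02.

1.974572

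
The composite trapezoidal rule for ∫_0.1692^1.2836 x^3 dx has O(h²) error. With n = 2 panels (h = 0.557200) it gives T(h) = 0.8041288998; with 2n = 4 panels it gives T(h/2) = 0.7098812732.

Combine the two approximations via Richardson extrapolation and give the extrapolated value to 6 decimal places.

Leading term ∝ h^2; use weight 4 = 2^2.
A(h/2) − A(h) = 0.7098812732 − 0.8041288998 = -0.0942476266
Divide by 2^2 − 1 = 3: (-0.0942476266)/3 = -0.0314158755
R = 0.7098812732 − 0.0314158755 = 0.6784653977

0.678465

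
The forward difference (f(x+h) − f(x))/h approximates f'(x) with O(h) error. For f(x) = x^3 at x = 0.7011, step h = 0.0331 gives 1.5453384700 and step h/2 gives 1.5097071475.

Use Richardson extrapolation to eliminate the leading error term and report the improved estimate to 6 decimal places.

1.474076

With r = 1 the leading error scales as h^1, so the weight is 2^1 = 2.
2·1.5097071475 = 3.0194142950; subtract 1.5453384700 → 1.4740758250
1.4740758250 ÷ 1 = 1.4740758250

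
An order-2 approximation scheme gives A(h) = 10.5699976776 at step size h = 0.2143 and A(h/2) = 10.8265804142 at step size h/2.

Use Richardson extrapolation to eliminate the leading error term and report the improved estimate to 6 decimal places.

10.912108

r = 2, so 2^r = 4.
4*10.8265804142 − 10.5699976776 = 32.7363239792
Divide by 2^2 − 1 = 3.
So the Richardson estimate is 10.9121079931.
Gap between inputs: 2.566e-01; correction applied: +0.0855275789.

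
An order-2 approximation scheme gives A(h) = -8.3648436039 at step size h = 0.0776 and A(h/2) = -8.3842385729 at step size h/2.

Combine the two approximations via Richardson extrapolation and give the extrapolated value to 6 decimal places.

r = 2, so 2^r = 4.
A(h/2) − A(h) = -8.3842385729 − (-8.3648436039) = -0.0193949690
Divide by 2^2 − 1 = 3: (-0.0193949690)/3 = -0.0064649897
R = -8.3842385729 − 0.0064649897 = -8.3907035626
Gap between inputs: 1.939e-02; correction applied: −0.0064649897.

-8.390704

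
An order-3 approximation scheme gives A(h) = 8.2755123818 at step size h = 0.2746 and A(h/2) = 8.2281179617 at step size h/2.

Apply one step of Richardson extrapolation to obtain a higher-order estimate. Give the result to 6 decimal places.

r = 3, so 2^r = 8.
Numerator 8 × A(h/2) − A(h) = 8 × 8.2281179617 − 8.2755123818 = 57.5494313118
R = 57.5494313118/7 = 8.2213473303
Shift from A(h/2): −0.0067706314.

8.221347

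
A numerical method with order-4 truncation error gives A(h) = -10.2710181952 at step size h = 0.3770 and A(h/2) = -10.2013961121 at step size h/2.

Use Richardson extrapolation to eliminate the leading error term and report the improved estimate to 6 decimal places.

-10.196755

Method order is 4; weight 2^4 = 16.
Weighted: (-163.2223377936) − (-10.2710181952) = -152.9513195984
Divide by 2^4 − 1 = 15.
Extrapolated: (-152.9513195984) / 15 = -10.1967546399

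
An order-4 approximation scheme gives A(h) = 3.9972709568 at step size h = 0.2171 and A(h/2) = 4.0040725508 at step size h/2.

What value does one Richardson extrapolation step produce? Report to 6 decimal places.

r = 4, so 2^r = 16.
Numerator 16×A(h/2) − A(h) = 16×4.0040725508 − 3.9972709568 = 60.0678898560
Divide by 2^4 − 1 = 15.
(16×4.0040725508 − 3.9972709568)/(16 − 1) = 4.0045259904

4.004526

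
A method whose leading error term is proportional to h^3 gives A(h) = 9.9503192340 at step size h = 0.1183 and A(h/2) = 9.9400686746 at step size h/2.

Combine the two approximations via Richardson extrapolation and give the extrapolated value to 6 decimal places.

Order 3 gives 2^r = 8 and 2^r − 1 = 7.
8·9.9400686746 = 79.5205493968; subtract 9.9503192340 → 69.5702301628
Divide by 2^3 − 1 = 7.
(8·9.9400686746 − 9.9503192340)/(8 − 1) = 9.9386043090

9.938604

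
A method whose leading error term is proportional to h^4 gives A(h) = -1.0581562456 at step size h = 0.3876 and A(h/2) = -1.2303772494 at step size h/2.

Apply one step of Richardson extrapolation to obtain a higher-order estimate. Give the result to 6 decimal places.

The method has order 4: 2^4 = 16.
16*(-1.2303772494) = -19.6860359904; (-19.6860359904) − (-1.0581562456) = -18.6278797448
(-18.6278797448) ÷ 15 = -1.2418586497
Correction |R − A(h/2)| = 1.148e-02; gap |A(h/2) − A(h)| = 1.722e-01.

-1.241859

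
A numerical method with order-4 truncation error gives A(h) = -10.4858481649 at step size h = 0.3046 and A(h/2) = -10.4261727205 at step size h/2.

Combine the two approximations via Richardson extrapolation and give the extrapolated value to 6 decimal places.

-10.422194

The method has order 4: 2^4 = 16.
Top: 16(-10.4261727205) − (-10.4858481649) = -156.3329153631
Extrapolated: (-156.3329153631) / 15 = -10.4221943575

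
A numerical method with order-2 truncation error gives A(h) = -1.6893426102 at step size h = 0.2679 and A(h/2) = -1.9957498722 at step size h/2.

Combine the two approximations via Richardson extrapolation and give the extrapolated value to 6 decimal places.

Order 2 gives 2^r = 4 and 2^r − 1 = 3.
4·(-1.9957498722) = -7.9829994888; subtract (-1.6893426102) → -6.2936568786
R = (-6.2936568786)/3 = -2.0978856262
Correction |R − A(h/2)| = 1.021e-01; gap |A(h/2) − A(h)| = 3.064e-01.

-2.097886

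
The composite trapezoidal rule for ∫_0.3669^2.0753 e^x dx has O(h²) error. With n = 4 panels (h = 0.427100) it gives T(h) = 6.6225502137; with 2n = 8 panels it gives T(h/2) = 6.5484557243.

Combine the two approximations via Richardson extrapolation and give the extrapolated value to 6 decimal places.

6.523758

Leading term ∝ h^2; use weight 4 = 2^2.
Top: 4(6.5484557243) − (6.6225502137) = 19.5712726835
Denominator 4 − 1 = 3.
So the Richardson estimate is 6.5237575612.
Gap between inputs: 7.409e-02; correction applied: −0.0246981631.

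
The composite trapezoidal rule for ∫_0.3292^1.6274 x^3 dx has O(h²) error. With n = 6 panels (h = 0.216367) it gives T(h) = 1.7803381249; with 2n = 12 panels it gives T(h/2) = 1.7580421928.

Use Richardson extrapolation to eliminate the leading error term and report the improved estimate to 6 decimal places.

1.750610

The method has order 2: 2^2 = 4.
Difference of the inputs: 1.7580421928 − 1.7803381249 = -0.0222959321
Correction (A(h/2) − A(h))/(4 − 1) = (-0.0222959321)/3 = -0.0074319774
R = A(h/2) + (A(h/2) − A(h))/3 = 1.7580421928 − 0.0074319774 = 1.7506102154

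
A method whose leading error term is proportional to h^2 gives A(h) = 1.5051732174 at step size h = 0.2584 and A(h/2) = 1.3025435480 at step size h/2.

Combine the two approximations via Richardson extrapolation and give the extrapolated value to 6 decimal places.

1.235000

The method has order 2: 2^2 = 4.
4 × 1.3025435480 − 1.5051732174 = 3.7050009746
3.7050009746 ÷ 3 = 1.2350003249
Correction |R − A(h/2)| = 6.754e-02; gap |A(h/2) − A(h)| = 2.026e-01.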